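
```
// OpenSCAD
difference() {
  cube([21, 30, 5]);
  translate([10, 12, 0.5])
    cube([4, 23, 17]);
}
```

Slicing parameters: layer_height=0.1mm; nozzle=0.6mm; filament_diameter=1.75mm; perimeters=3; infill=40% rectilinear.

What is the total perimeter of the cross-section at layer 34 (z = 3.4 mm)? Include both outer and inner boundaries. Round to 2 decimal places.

At z = 3.4 mm: the 21×30 cube contributes its full rectangle (perimeter 102.00 mm); the 4×23 cube at (10, 12) contributes its full rectangle (perimeter 54.00 mm); Taking the first minus the rest: starting from the 21×30 cube, the 4×23 cube at (10, 12) partially overlaps it — only the 72.00 mm² overlap (of its 92.00 mm²) is removed, clipping the outline — boundary = 138.00 mm. Overall, the cross-section is a single solid region. Total boundary length (outer) = 138.00 mm.

138.00 mm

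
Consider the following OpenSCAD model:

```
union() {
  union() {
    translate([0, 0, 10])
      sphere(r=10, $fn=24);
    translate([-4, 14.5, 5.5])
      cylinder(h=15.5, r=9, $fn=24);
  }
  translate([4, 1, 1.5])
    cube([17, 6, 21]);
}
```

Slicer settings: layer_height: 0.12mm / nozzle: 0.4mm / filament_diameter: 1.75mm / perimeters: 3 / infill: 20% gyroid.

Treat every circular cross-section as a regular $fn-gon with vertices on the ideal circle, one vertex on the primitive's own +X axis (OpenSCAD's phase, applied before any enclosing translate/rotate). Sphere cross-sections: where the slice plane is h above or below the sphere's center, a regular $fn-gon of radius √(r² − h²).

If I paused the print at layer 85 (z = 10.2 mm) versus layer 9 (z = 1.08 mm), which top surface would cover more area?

Layer 85 (z = 10.2): the sphere: section is a regular 24-gon, circumradius = √(r²−h²) = √(10²−0.2²) = 9.998 (area = (24/2)·9.998²·sin(360°/24) = 310.46 mm²); the cylinder at (-4, 14.5): section is a regular 24-gon, circumradius r=9 (area = (24/2)·9.000²·sin(360°/24) = 251.57 mm²); Merging all regions: the regions partially overlap — summed areas 562.03 mm² minus the doubly-counted overlap 29.92 mm² gives 532.11 mm² — area = 532.11 mm²; the cube at (4, 1) (footprint 17×6) is included at this height (area 102.00 mm²); Merging all regions: the regions partially overlap — summed areas 634.11 mm² minus the doubly-counted overlap 29.37 mm² gives 604.74 mm² — area = 604.74 mm². So its area = 604.74 mm². Layer 9 (z = 1.08): the r=10 sphere contributes a regular 24-gon of circumradius √(10²−8.92²) = 4.520 (area = (24/2)·4.520²·sin(360°/24) = 63.46 mm²); the cylinder at (-4, 14.5) does not reach this height (z outside [5.5, 21]); Combining (union): only the r=10 sphere is present, so the union is just that shape — area = 63.46 mm²; the cube at (4, 1) is absent (z outside [1.5, 22.5]); Combining (union): only the result so far is present, so the union is just that shape — area = 63.46 mm². So its area = 63.46 mm². Layer 85 is larger (604.74 vs 63.46 mm²).

layer 85 (z = 10.2 mm)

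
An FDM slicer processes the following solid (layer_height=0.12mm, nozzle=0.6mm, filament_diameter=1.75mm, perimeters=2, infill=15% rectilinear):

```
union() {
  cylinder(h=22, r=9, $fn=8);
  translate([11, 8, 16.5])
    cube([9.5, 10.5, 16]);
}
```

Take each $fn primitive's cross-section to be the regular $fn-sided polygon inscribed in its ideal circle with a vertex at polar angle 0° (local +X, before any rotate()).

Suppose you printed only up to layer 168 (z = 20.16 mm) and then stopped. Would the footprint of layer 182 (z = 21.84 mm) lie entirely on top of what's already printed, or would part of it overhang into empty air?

Compare the two slices. At z = 20.16: the cylinder: section is a regular 8-gon, circumradius r=9 (area = (8/2)·9.000²·sin(360°/8) = 229.10 mm²); the cube at (11, 8) is present — its section is the full 9.5×10.5 rectangle (area 99.75 mm²); Taking the union: the 2 present regions are separate (no shared area or edge), so areas and boundary lengths simply add and each stays a separate island — area = 328.85 mm². At z = 21.84: the r=9 cylinder gives a regular 8-gon of circumradius 9 (constant along its height) (area = (8/2)·9.000²·sin(360°/8) = 229.10 mm²); the 9.5×10.5 cube at (11, 8) contributes its full rectangle (area 99.75 mm²); Combining (union): the 2 present regions are separate (no shared area or edge), so areas and boundary lengths simply add and each stays a separate island — area = 328.85 mm². Checking containment: the cross-section at z = 21.84 is a subset of the cross-section at z = 20.16.

entirely on top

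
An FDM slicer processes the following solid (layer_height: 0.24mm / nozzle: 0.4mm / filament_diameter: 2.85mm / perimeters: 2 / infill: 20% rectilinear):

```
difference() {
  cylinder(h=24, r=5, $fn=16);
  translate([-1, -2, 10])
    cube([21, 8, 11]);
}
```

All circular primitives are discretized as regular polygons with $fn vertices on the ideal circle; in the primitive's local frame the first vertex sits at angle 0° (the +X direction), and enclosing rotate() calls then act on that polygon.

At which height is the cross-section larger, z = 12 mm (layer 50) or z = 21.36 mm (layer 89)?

Layer 50 (z = 12): the cylinder: section is a regular 16-gon, circumradius r=5 (area = (16/2)·5.000²·sin(360°/16) = 76.54 mm²); the cube at (-1, -2) is present — its section is the full 21×8 rectangle (area 168.00 mm²); After the difference (first − rest): starting from the r=5 cylinder (76.54 mm²), the 21×8 cube at (-1, -2) partially overlaps it — only the 35.64 mm² overlap (of its 168.00 mm²) is removed, clipping the outline — area = 40.90 mm². So its area = 40.90 mm². Layer 89 (z = 21.36): the r=5 cylinder contributes a regular 16-gon of circumradius 5 (area = (16/2)·5.000²·sin(360°/16) = 76.54 mm²); the cube at (-1, -2) is not intersected at this z (z outside [10, 21]); Subtracting the remaining from the first: none of the subtracted shapes is present at this height, so the r=5 cylinder is unchanged — area = 76.54 mm². So its area = 76.54 mm². Layer 89 is larger (76.54 vs 40.90 mm²).

layer 89 (z = 21.36 mm)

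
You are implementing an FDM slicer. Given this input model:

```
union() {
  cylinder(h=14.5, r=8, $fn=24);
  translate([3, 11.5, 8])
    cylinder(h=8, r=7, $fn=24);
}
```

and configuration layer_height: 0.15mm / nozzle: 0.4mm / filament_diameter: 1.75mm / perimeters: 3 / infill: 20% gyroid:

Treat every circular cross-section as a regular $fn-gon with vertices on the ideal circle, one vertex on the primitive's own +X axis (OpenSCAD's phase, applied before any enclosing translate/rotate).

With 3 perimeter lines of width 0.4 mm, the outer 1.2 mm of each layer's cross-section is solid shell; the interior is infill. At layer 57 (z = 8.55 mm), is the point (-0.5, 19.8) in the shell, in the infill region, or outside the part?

At z = 8.55 mm: the r=8 cylinder contributes a regular 24-gon of circumradius 8; the cylinder at (3, 11.5): section is a regular 24-gon, circumradius r=7; Combining (union): the regions partially overlap (shared area 18.55 mm²), so overlapping operands fuse into one piece — 1 connected region. Overall, the cross-section is a single solid region. The nearest boundary edge runs (-0.50, 17.56)→(1.19, 18.26); distance from the point to it = 2.07 mm. The point is not inside any of the regions above, so it lies outside the cross-section (2.07 mm from the nearest boundary).

outside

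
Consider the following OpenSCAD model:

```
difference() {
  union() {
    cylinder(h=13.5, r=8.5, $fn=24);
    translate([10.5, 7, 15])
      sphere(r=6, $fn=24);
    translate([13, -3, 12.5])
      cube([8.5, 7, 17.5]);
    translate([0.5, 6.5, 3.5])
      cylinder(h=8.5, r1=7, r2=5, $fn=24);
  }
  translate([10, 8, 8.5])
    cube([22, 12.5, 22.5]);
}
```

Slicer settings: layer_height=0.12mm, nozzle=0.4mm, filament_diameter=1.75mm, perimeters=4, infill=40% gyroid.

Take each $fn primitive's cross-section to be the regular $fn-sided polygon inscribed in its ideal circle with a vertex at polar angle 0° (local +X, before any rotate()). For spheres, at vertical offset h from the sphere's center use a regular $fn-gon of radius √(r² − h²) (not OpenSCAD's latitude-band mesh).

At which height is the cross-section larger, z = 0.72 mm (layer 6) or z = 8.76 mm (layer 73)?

layer 73 (z = 8.76 mm)

Layer 6 (z = 0.72): the cylinder: section is a regular 24-gon, circumradius r=8.5 (area = (24/2)·8.500²·sin(360°/24) = 224.40 mm²); the sphere at (10.5, 7) is absent (|z−center|=14.280 > r=6); the cube at (13, -3) is not intersected at this z (z outside [12.5, 30]); the cone at (0.5, 6.5) is not intersected at this z (z outside [3.5, 12]); Merging all regions: only the r=8.5 cylinder is present, so the union is just that shape — area = 224.40 mm²; the cube at (10, 8) is not intersected at this z (z outside [8.5, 31]); Taking the first minus the rest: none of the subtracted shapes is present at this height, so that combined region is unchanged — area = 224.40 mm². So its area = 224.40 mm². Layer 73 (z = 8.76): the r=8.5 cylinder gives a regular 24-gon of circumradius 8.5 (constant along its height) (area = (24/2)·8.500²·sin(360°/24) = 224.40 mm²); the sphere at (10.5, 7) does not reach this height (|z−center|=6.240 > r=6); the cube at (13, -3) is not intersected at this z (z outside [12.5, 30]); the cone at (0.5, 6.5) (r1=7→r2=5) has section circumradius 5.762 here — a regular 24-gon (area = (24/2)·5.762²·sin(360°/24) = 103.13 mm²); Combining (union): the regions partially overlap — summed areas 327.52 mm² minus the doubly-counted overlap 65.68 mm² gives 261.85 mm² — area = 261.85 mm²; the 22×12.5 cube at (10, 8) contributes its full rectangle (area 275.00 mm²); After the difference (first − rest): starting from the result so far (261.85 mm²), the 22×12.5 cube at (10, 8) misses the remaining region (no effect) — area = 261.85 mm². So its area = 261.85 mm². Layer 73 is larger (261.85 vs 224.40 mm²).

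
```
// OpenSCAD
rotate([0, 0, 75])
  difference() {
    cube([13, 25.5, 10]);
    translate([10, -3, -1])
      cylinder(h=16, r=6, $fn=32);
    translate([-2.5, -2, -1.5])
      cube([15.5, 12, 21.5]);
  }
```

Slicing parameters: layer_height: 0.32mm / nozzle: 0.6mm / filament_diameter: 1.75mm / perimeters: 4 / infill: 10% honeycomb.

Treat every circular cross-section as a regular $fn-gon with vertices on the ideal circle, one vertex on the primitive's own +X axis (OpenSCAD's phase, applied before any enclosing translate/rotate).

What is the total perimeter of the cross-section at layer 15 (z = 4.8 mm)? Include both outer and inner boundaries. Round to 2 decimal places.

At z = 4.8 mm: the 13×25.5 cube contributes its full rectangle (perimeter 77.00 mm); the r=6 cylinder at (10, -3) contributes a regular 32-gon of circumradius 6 (perimeter = 2·32·6.000·sin(180°/32) = 37.64 mm); the 15.5×12 cube at (-2.5, -2) contributes its full rectangle (perimeter 55.00 mm); Taking the first minus the rest: starting from the 13×25.5 cube, the r=6 cylinder at (10, -3) partially overlaps it — only the 19.09 mm² overlap (of its 112.37 mm²) is removed, clipping the outline; the 15.5×12 cube at (-2.5, -2) partially overlaps it — only the 110.91 mm² overlap (of its 186.00 mm²) is removed, clipping the outline — boundary = 57.00 mm; (whole slice rotated 75° about Z — lengths, areas and connectivity unchanged). Overall, the cross-section is a single solid region. Total boundary length (outer) = 57.00 mm.

57.00 mm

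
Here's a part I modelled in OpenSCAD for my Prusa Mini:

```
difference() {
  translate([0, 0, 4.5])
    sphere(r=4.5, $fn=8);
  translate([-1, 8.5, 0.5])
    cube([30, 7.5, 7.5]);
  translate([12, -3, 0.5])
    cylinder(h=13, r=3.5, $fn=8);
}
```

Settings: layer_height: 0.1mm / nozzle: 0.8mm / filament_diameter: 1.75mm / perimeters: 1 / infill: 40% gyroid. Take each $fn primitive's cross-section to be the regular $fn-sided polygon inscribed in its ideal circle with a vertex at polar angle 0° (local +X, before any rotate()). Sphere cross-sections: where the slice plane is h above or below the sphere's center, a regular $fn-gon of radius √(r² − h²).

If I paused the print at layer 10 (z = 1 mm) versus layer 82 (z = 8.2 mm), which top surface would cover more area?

Layer 10 (z = 1): the sphere: section is a regular 8-gon, circumradius = √(r²−h²) = √(4.5²−3.5²) = 2.828 (area = (8/2)·2.828²·sin(360°/8) = 22.63 mm²); the cube at (-1, 8.5) is present — its section is the full 30×7.5 rectangle (area 225.00 mm²); the r=3.5 cylinder at (12, -3) contributes a regular 8-gon of circumradius 3.5 (area = (8/2)·3.500²·sin(360°/8) = 34.65 mm²); After the difference (first − rest): starting from the r=4.5 sphere (22.63 mm²), the 30×7.5 cube at (-1, 8.5) misses the remaining region (no effect); the r=3.5 cylinder at (12, -3) misses the remaining region (no effect) — area = 22.63 mm². So its area = 22.63 mm². Layer 82 (z = 8.2): the sphere: section is a regular 8-gon, circumradius = √(r²−h²) = √(4.5²−3.7²) = 2.561 (area = (8/2)·2.561²·sin(360°/8) = 18.55 mm²); the cube at (-1, 8.5) is not intersected at this z (z outside [0.5, 8]); the r=3.5 cylinder at (12, -3) contributes a regular 8-gon of circumradius 3.5 (area = (8/2)·3.500²·sin(360°/8) = 34.65 mm²); After the difference (first − rest): starting from the r=4.5 sphere (18.55 mm²), the r=3.5 cylinder at (12, -3) misses the remaining region (no effect) — area = 18.55 mm². So its area = 18.55 mm². Layer 10 is larger (22.63 vs 18.55 mm²).

layer 10 (z = 1 mm)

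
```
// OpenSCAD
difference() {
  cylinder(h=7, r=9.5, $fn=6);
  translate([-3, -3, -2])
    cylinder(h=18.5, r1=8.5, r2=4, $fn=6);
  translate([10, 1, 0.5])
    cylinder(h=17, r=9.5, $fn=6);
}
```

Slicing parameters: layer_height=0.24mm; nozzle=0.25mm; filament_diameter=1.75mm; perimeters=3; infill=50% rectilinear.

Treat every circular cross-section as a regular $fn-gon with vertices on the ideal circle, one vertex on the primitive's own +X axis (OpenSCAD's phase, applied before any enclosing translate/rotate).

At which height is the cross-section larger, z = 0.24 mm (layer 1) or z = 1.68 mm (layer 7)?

Layer 1 (z = 0.24): the r=9.5 cylinder contributes a regular 6-gon of circumradius 9.5 (area = (6/2)·9.500²·sin(360°/6) = 234.48 mm²); the cone at (-3, -3): at t=0.121 of its height the radius interpolates to r₁+(r₂−r₁)t = 7.955, giving a regular 6-gon of that circumradius (area = (6/2)·7.955²·sin(360°/6) = 164.42 mm²); the cylinder at (10, 1) is not intersected at this z (z outside [0.5, 17.5]); Taking the first minus the rest: starting from the r=9.5 cylinder (234.48 mm²), the cone at (-3, -3) partially overlaps it — only the 128.54 mm² overlap (of its 164.42 mm²) is removed, clipping the outline — area = 105.94 mm². So its area = 105.94 mm². Layer 7 (z = 1.68): the r=9.5 cylinder gives a regular 6-gon of circumradius 9.5 (constant along its height) (area = (6/2)·9.500²·sin(360°/6) = 234.48 mm²); the cone at (-3, -3) (r1=8.5→r2=4) has section circumradius 7.605 here — a regular 6-gon (area = (6/2)·7.605²·sin(360°/6) = 150.26 mm²); the cylinder at (10, 1): section is a regular 6-gon, circumradius r=9.5 (area = (6/2)·9.500²·sin(360°/6) = 234.48 mm²); After the difference (first − rest): starting from the r=9.5 cylinder (234.48 mm²), the cone at (-3, -3) partially overlaps it — only the 120.54 mm² overlap (of its 150.26 mm²) is removed, clipping the outline; the r=9.5 cylinder at (10, 1) partially overlaps it — only the 59.88 mm² overlap (of its 234.48 mm²) is removed, clipping the outline — area = 54.05 mm². So its area = 54.05 mm². Layer 1 is larger (105.94 vs 54.05 mm²).

layer 1 (z = 0.24 mm)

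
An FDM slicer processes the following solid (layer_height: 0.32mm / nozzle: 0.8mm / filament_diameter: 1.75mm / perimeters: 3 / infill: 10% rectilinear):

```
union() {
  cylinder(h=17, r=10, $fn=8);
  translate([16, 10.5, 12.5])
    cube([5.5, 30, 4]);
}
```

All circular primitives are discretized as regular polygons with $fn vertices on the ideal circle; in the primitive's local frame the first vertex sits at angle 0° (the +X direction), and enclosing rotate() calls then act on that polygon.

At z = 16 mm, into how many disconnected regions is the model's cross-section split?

At z = 16 mm: the r=10 cylinder gives a regular 8-gon of circumradius 10 (constant along its height); the cube at (16, 10.5) (footprint 5.5×30) is included at this height; Combining (union): the 2 present regions are separate (no shared area or edge), so areas and boundary lengths simply add and each stays a separate island — 2 connected regions. The result has 2 disconnected regions.

2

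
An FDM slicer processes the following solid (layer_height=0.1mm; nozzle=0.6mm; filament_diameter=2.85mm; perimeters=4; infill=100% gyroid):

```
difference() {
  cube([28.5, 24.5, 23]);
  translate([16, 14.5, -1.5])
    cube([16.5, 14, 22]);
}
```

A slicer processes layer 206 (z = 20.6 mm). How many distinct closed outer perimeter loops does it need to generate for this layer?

1

At z = 20.6 mm: the cube (footprint 28.5×24.5) is included at this height; the cube at (16, 14.5) does not reach this height (z outside [-1.5, 20.5]); Taking the first minus the rest: none of the subtracted shapes is present at this height, so the 28.5×24.5 cube is unchanged — 1 connected region. The result has 1 disconnected region.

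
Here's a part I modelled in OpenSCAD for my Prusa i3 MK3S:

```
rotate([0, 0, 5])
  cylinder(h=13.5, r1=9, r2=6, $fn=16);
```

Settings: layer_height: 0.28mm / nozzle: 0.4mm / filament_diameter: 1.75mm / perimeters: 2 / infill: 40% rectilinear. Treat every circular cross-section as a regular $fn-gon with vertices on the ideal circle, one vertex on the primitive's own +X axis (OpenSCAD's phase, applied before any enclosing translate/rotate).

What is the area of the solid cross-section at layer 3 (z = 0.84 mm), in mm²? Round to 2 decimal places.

237.80 mm²

At z = 0.84 mm: the cone contributes a regular 16-gon of circumradius 8.813 (interpolated between r1=9 and r2=6 at t=0.062) (area = (16/2)·8.813²·sin(360°/16) = 237.80 mm²); (rotated 5° about Z; rotation is an isometry so areas/perimeters/island counts are preserved). Overall, the cross-section is a single solid region. Net area = 237.80 mm².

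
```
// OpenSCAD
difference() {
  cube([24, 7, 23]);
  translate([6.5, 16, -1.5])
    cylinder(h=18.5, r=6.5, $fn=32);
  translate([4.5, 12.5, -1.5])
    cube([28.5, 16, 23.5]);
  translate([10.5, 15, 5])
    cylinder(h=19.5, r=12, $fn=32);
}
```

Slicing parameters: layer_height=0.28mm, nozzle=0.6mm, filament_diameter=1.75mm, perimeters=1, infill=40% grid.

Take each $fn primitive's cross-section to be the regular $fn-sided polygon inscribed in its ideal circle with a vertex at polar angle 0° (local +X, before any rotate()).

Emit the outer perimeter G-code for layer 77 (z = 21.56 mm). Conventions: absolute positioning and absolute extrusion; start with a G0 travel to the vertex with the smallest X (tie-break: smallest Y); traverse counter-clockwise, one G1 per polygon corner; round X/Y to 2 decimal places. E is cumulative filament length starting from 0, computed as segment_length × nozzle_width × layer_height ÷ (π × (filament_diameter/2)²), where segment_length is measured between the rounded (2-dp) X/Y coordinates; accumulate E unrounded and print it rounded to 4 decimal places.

G0 X0.00 Y0.00 Z21.56
G1 X24.00 Y0.00 E1.6763
G1 X24.00 Y7.00 E2.1652
G1 X19.38 Y7.00 E2.4879
G1 X18.99 Y6.51 E2.5317
G1 X17.17 Y5.02 E2.6960
G1 X15.09 Y3.91 E2.8606
G1 X12.84 Y3.23 E3.0248
G1 X10.50 Y3.00 E3.1890
G1 X8.16 Y3.23 E3.3533
G1 X5.91 Y3.91 E3.5174
G1 X3.83 Y5.02 E3.6821
G1 X2.01 Y6.51 E3.8464
G1 X1.62 Y7.00 E3.8901
G1 X0.00 Y7.00 E4.0033
G1 X0.00 Y0.00 E4.4922

At z = 21.56 mm: the cube is present — its section is the full 24×7 rectangle; the cylinder at (6.5, 16) is absent (z outside [-1.5, 17]); the cube at (4.5, 12.5) is present — its section is the full 28.5×16 rectangle; the r=12 cylinder at (10.5, 15) gives a regular 32-gon of circumradius 12 (constant along its height); Subtracting the remaining from the first: starting from the 24×7 cube, the 28.5×16 cube at (4.5, 12.5) misses the remaining region (no effect); the r=12 cylinder at (10.5, 15) partially overlaps it — only the 48.80 mm² overlap (of its 449.49 mm²) is removed, clipping the outline — 1 connected region. The outline is a single polygon with 15 vertices. Extrusion per mm of travel: 0.6 × 0.28 / (π × 0.875²) = 0.069846. Accumulating E over each segment gives final E = 4.4922.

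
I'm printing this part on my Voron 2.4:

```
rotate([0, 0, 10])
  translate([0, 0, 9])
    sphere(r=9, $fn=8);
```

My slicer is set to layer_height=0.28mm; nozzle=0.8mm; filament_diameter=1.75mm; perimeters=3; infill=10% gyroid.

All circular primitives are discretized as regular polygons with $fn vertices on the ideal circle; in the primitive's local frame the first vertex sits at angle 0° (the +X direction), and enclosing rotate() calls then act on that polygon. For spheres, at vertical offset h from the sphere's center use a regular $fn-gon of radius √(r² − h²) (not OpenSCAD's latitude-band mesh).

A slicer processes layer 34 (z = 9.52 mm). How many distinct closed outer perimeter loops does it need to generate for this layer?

1

At z = 9.52 mm: the sphere: section is a regular 8-gon, circumradius = √(r²−h²) = √(9²−0.52²) = 8.985; (rotated 10° about Z; rotation is an isometry so areas/perimeters/island counts are preserved). The result has 1 disconnected region.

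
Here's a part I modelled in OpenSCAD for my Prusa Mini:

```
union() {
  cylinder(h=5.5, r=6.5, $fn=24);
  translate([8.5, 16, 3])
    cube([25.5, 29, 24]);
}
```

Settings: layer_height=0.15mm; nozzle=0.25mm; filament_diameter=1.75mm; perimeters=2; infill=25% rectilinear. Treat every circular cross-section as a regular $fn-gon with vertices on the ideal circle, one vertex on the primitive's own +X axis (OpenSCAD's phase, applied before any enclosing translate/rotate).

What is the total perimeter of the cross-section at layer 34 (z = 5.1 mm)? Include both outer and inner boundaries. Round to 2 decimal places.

149.72 mm

At z = 5.1 mm: the cylinder: section is a regular 24-gon, circumradius r=6.5 (perimeter = 2·24·6.500·sin(180°/24) = 40.72 mm); the cube at (8.5, 16) is present — its section is the full 25.5×29 rectangle (perimeter 109.00 mm); Taking the union: the 2 present regions are separate (no shared area or edge), so areas and boundary lengths simply add and each stays a separate island — boundary = 149.72 mm. Overall, the cross-section has 2 separate islands. Total boundary length (outer) = 149.72 mm.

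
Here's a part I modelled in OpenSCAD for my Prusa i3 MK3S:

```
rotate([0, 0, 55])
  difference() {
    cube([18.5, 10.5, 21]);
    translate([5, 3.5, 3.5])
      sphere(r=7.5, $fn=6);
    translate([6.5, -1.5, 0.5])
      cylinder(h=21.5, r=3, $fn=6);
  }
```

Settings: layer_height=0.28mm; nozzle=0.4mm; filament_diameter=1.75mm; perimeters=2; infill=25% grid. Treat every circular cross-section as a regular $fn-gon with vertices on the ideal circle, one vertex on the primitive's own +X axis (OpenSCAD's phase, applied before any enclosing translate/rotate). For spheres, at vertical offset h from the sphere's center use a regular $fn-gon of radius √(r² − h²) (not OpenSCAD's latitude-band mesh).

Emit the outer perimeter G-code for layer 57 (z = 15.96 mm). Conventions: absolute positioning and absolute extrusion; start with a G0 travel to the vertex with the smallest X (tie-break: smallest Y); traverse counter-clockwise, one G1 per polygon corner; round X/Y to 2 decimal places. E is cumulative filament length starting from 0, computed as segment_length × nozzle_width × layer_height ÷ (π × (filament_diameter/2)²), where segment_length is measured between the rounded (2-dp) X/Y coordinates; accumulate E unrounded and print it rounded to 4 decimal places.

G0 X-8.60 Y6.02 Z15.96
G1 X0.00 Y0.00 E0.4888
G1 X2.50 Y3.58 E0.6921
G1 X1.97 Y4.73 E0.7511
G1 X3.69 Y7.18 E0.8905
G1 X4.95 Y7.07 E0.9494
G1 X10.61 Y15.15 E1.4087
G1 X2.01 Y21.18 E1.8978
G1 X-8.60 Y6.02 E2.7595

At z = 15.96 mm: the cube (footprint 18.5×10.5) is included at this height; the sphere at (5, 3.5) is absent (|z−center|=12.460 > r=7.5); the cylinder at (6.5, -1.5): section is a regular 6-gon, circumradius r=3; Taking the first minus the rest: starting from the 18.5×10.5 cube, the r=3 cylinder at (6.5, -1.5) partially overlaps it — only the 3.99 mm² overlap (of its 23.38 mm²) is removed, clipping the outline — 1 connected region; (rotated 55° about Z; rotation is an isometry so areas/perimeters/island counts are preserved). The outline is a single polygon with 8 vertices. Extrusion per mm of travel: 0.4 × 0.28 / (π × 0.875²) = 0.046564. Accumulating E over each segment gives final E = 2.7595.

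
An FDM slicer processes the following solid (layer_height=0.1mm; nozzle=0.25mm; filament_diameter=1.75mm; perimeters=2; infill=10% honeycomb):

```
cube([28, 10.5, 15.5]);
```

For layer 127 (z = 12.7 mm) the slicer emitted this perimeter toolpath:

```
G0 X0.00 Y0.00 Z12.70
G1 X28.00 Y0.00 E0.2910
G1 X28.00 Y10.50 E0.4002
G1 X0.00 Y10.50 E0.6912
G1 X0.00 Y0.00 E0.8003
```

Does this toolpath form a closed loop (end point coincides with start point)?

Start point (G0): (0.00, 0.00). End point (last G1): the path returns to the start — closed.

yes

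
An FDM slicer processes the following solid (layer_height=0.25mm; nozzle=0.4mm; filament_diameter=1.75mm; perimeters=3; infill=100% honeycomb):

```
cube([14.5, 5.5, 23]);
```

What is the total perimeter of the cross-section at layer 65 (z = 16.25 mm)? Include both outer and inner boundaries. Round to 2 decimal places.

At z = 16.25 mm: the cube is present — its section is the full 14.5×5.5 rectangle (perimeter 40.00 mm). Overall, the cross-section is a single solid region. Total boundary length (outer) = 40.00 mm.

40.00 mm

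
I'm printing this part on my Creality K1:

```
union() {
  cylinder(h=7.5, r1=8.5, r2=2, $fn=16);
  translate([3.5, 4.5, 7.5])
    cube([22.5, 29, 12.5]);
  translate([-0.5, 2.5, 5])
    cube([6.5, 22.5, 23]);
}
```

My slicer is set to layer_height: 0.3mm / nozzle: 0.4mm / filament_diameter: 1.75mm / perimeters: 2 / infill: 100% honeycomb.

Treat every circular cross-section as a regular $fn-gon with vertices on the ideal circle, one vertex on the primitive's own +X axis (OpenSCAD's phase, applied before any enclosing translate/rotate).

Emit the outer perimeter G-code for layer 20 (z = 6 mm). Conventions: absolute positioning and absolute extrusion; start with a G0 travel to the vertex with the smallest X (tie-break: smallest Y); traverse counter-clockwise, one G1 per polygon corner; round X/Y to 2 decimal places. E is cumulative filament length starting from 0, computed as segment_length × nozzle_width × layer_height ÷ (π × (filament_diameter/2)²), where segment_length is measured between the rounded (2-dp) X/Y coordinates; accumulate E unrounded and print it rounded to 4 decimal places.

At z = 6 mm: the cone contributes a regular 16-gon of circumradius 3.300 (interpolated between r1=8.5 and r2=2 at t=0.800); the cube at (3.5, 4.5) does not reach this height (z outside [7.5, 20]); the cube at (-0.5, 2.5) is present — its section is the full 6.5×22.5 rectangle; Merging all regions: the regions partially overlap (shared area 1.45 mm²), so overlapping operands fuse into one piece — 1 connected region. The outline is a single polygon with 19 vertices. Extrusion per mm of travel: 0.4 × 0.3 / (π × 0.875²) = 0.049890. Accumulating E over each segment gives final E = 3.6186.

G0 X-3.30 Y0.00 Z6.00
G1 X-3.05 Y-1.26 E0.0641
G1 X-2.33 Y-2.33 E0.1284
G1 X-1.26 Y-3.05 E0.1928
G1 X0.00 Y-3.30 E0.2569
G1 X1.26 Y-3.05 E0.3209
G1 X2.33 Y-2.33 E0.3853
G1 X3.05 Y-1.26 E0.4496
G1 X3.30 Y0.00 E0.5137
G1 X3.05 Y1.26 E0.5778
G1 X2.33 Y2.33 E0.6421
G1 X2.08 Y2.50 E0.6572
G1 X6.00 Y2.50 E0.8528
G1 X6.00 Y25.00 E1.9753
G1 X-0.50 Y25.00 E2.2996
G1 X-0.50 Y3.20 E3.3872
G1 X-1.26 Y3.05 E3.4259
G1 X-2.33 Y2.33 E3.4902
G1 X-3.05 Y1.26 E3.5546
G1 X-3.30 Y0.00 E3.6186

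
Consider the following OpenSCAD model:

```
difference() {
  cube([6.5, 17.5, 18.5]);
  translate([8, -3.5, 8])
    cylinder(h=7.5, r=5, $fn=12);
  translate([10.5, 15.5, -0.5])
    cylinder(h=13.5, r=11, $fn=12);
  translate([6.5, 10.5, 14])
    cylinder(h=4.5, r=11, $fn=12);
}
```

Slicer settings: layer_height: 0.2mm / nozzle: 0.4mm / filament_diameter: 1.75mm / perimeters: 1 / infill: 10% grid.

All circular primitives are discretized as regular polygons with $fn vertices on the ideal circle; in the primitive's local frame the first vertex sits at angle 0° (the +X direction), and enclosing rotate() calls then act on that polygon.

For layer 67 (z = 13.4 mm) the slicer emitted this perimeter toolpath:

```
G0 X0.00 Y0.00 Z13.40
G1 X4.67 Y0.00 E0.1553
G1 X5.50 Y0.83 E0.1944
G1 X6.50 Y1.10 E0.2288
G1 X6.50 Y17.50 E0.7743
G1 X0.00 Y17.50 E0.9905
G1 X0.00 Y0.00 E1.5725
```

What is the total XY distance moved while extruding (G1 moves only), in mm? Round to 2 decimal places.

Sum the Euclidean lengths of each G1 segment: total = 47.28 mm.

47.28 mm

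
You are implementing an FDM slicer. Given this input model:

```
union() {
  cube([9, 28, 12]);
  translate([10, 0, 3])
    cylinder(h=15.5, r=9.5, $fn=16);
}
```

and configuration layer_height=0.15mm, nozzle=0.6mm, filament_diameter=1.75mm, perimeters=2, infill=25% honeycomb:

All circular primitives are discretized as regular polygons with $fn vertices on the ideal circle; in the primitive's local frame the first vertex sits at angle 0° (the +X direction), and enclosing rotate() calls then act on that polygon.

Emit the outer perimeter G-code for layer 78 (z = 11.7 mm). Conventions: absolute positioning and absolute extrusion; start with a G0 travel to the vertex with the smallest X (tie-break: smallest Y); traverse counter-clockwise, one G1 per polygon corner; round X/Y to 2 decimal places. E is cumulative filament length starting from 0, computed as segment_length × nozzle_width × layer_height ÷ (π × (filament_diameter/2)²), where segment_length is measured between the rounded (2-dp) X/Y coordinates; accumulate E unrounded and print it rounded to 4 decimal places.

G0 X0.00 Y0.00 Z11.70
G1 X0.50 Y0.00 E0.0187
G1 X1.22 Y-3.64 E0.1575
G1 X3.28 Y-6.72 E0.2962
G1 X6.36 Y-8.78 E0.4348
G1 X10.00 Y-9.50 E0.5737
G1 X13.64 Y-8.78 E0.7125
G1 X16.72 Y-6.72 E0.8512
G1 X18.78 Y-3.64 E0.9898
G1 X19.50 Y0.00 E1.1287
G1 X18.78 Y3.64 E1.2675
G1 X16.72 Y6.72 E1.4061
G1 X13.64 Y8.78 E1.5448
G1 X10.00 Y9.50 E1.6836
G1 X9.00 Y9.30 E1.7218
G1 X9.00 Y28.00 E2.4215
G1 X0.00 Y28.00 E2.7583
G1 X0.00 Y0.00 E3.8060

At z = 11.7 mm: the 9×28 cube contributes its full rectangle; the r=9.5 cylinder at (10, 0) contributes a regular 16-gon of circumradius 9.5; Combining (union): the regions partially overlap (shared area 59.67 mm²), so overlapping operands fuse into one piece — 1 connected region. The outline is a single polygon with 17 vertices. Extrusion per mm of travel: 0.6 × 0.15 / (π × 0.875²) = 0.037418. Accumulating E over each segment gives final E = 3.8060.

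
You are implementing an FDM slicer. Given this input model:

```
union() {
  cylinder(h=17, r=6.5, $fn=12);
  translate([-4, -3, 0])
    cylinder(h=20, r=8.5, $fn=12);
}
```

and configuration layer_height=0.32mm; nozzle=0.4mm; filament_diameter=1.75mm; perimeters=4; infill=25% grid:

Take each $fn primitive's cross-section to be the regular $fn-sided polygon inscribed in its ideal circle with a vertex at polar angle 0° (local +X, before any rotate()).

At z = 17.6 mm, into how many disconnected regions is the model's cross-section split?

1

At z = 17.6 mm: the cylinder is absent (z outside [0, 17]); the r=8.5 cylinder at (-4, -3) contributes a regular 12-gon of circumradius 8.5; Merging all regions: only the r=8.5 cylinder at (-4, -3) is present, so the union is just that shape — 1 connected region. The result has 1 disconnected region.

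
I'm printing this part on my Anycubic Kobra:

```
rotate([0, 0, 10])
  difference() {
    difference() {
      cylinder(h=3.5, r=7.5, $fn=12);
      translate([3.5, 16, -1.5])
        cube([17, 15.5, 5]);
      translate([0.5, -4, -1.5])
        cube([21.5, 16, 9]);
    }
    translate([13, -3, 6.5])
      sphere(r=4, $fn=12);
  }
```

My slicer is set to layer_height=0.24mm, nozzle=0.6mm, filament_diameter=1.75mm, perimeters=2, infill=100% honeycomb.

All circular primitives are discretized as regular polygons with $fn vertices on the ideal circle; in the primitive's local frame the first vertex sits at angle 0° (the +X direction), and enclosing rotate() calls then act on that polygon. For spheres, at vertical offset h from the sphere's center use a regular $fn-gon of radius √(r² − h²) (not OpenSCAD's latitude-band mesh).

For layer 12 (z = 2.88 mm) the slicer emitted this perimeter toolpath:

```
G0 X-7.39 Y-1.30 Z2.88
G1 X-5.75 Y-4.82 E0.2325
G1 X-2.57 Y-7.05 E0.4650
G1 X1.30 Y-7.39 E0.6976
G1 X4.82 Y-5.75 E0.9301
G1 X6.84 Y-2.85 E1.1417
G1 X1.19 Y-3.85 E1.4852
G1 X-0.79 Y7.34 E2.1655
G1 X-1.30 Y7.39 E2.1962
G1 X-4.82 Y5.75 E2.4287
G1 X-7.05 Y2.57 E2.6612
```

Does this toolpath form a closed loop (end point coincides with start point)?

Start point (G0): (-7.39, -1.30). End point (last G1): the path does not return to the start — open.

no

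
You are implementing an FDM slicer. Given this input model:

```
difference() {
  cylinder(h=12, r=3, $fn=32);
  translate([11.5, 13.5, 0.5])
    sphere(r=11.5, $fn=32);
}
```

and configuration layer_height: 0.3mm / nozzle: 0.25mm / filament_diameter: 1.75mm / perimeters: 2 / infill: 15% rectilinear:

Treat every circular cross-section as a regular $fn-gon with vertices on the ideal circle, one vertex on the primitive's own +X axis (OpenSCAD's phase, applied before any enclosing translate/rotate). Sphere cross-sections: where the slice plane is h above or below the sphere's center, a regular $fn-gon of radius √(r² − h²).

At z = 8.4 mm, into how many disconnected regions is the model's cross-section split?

At z = 8.4 mm: the r=3 cylinder contributes a regular 32-gon of circumradius 3; the r=11.5 sphere at (11.5, 13.5) contributes a regular 32-gon of circumradius √(11.5²−7.9²) = 8.357; Subtracting the remaining from the first: starting from the r=3 cylinder, the r=11.5 sphere at (11.5, 13.5) misses the remaining region (no effect) — 1 connected region. The result has 1 disconnected region.

1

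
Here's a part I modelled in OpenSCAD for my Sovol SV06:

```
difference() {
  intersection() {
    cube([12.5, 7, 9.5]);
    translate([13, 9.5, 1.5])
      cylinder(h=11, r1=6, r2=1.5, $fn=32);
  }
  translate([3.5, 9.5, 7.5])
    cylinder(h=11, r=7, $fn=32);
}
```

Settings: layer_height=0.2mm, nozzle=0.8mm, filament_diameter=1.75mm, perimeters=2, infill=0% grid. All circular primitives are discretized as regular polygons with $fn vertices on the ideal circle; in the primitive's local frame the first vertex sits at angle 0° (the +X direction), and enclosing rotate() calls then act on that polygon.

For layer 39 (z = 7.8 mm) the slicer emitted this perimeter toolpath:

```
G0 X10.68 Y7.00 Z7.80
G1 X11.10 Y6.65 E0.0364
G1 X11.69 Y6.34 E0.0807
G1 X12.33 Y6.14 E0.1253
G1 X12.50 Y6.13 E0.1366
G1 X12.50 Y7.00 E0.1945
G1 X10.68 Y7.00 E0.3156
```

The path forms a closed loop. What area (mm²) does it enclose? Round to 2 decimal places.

Apply the shoelace formula to the sequence of (X, Y) vertices; enclosed area = 1.00 mm².

1.00 mm²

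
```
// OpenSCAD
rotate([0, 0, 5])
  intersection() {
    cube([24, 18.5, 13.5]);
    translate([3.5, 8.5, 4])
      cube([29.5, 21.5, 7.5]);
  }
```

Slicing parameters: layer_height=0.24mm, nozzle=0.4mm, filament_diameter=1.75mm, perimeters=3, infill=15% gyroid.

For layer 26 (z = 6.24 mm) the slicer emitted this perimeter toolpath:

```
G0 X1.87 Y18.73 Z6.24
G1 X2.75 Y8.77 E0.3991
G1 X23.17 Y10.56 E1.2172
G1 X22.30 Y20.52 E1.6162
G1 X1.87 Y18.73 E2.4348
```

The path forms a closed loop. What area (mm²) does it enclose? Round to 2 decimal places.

Apply the shoelace formula to the sequence of (X, Y) vertices; enclosed area = 205.00 mm².

205.00 mm²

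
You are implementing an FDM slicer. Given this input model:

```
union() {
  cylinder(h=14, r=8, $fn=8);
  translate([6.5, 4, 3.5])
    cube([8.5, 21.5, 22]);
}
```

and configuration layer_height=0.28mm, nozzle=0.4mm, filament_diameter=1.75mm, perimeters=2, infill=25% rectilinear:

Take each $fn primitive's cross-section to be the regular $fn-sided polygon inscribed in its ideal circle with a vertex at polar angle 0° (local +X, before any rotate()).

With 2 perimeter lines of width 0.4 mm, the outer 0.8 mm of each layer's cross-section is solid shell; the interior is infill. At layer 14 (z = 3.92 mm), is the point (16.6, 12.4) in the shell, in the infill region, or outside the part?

outside

At z = 3.92 mm: the cylinder: section is a regular 8-gon, circumradius r=8; the 8.5×21.5 cube at (6.5, 4) contributes its full rectangle; Taking the union: the 2 present regions are separate (no shared area or edge), so areas and boundary lengths simply add and each stays a separate island — 2 connected regions. Overall, the cross-section has 2 separate islands. The nearest boundary edge runs (15.00, 25.50)→(15.00, 4.00); distance from the point to it = 1.60 mm. The point is not inside any of the regions above, so it lies outside the cross-section (1.60 mm from the nearest boundary).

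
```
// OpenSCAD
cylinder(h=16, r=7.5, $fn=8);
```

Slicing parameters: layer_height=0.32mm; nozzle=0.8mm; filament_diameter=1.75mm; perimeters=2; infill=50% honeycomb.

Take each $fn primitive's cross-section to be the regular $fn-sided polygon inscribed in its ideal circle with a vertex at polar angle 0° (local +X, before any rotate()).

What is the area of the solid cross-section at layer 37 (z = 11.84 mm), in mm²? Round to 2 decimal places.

159.10 mm²

At z = 11.84 mm: the r=7.5 cylinder gives a regular 8-gon of circumradius 7.5 (constant along its height) (area = (8/2)·7.500²·sin(360°/8) = 159.10 mm²). Overall, the cross-section is a single solid region. Net area = 159.10 mm².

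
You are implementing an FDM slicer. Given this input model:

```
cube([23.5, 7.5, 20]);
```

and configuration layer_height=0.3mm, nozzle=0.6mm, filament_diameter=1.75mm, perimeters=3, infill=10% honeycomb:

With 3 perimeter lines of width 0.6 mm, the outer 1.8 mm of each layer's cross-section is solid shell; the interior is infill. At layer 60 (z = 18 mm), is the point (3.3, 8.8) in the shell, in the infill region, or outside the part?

At z = 18 mm: the cube (footprint 23.5×7.5) is included at this height. Overall, the cross-section is a single solid region. The nearest boundary edge runs (23.50, 7.50)→(0.00, 7.50); distance from the point to it = 1.30 mm. The point is not inside any of the regions above, so it lies outside the cross-section (1.30 mm from the nearest boundary).

outside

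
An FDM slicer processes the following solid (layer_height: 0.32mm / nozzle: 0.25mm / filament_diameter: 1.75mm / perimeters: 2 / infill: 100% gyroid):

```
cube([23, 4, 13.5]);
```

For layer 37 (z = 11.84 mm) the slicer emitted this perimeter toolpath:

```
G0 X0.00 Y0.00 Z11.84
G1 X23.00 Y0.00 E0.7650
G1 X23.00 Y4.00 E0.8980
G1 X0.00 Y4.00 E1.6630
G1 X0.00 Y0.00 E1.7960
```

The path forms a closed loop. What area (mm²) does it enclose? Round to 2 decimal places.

Apply the shoelace formula to the sequence of (X, Y) vertices; enclosed area = 92.00 mm².

92.00 mm²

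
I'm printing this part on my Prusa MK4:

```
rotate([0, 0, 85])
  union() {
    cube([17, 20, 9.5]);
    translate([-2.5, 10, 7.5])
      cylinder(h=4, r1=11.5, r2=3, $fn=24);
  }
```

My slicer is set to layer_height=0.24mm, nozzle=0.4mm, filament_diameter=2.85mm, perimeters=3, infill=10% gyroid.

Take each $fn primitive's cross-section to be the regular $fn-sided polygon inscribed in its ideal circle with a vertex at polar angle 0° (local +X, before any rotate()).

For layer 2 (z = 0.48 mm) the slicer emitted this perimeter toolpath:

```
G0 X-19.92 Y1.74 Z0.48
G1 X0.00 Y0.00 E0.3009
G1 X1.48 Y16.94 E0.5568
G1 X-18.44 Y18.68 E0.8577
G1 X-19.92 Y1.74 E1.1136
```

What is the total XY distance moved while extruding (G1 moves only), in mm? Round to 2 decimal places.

Sum the Euclidean lengths of each G1 segment: total = 74.00 mm.

74.00 mm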